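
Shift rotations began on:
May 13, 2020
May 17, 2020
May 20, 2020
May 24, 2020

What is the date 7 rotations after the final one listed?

June 17, 2020

The gap pattern 4, 3, 4 repeats every 2 events.
These are the Wednesdays and Sundays of each week.
Next Wednesday: May 27, 2020.
Next Sunday: May 31, 2020.
Next Wednesday: June 3, 2020.
The following Sunday is June 7, 2020.
The following Wednesday is June 10, 2020.
Next Sunday: June 14, 2020.
The following Wednesday is June 17, 2020.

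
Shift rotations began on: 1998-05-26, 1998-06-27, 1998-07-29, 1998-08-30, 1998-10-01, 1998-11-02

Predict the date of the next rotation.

Every event comes 32 days after the last (32, 32, 32, 32, 32).
1998-11-02 + 32 days = 1998-12-04.

1998-12-04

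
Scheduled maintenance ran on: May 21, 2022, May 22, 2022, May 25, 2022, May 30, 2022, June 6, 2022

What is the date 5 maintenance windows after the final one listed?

Intervals are 1, 3, 5, 7 days — an arithmetic progression with common difference 2.
Next gap: 9 days. June 6, 2022 + 9 days = June 15, 2022.
Next gap: 11 days. June 15, 2022 + 11 days = June 26, 2022.
Next gap: 13 days. June 26, 2022 + 13 days = July 9, 2022.
Next gap: 15 days. July 9, 2022 + 15 days = July 24, 2022.
Next gap: 17 days. July 24, 2022 + 17 days = August 10, 2022.

August 10, 2022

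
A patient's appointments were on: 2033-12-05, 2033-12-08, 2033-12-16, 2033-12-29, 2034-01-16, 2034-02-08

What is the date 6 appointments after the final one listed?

Intervals are 3, 8, 13, 18, 23 days — an arithmetic progression with common difference 5.
Next gap: 28 days. 2034-02-08 + 28 days = 2034-03-08.
Next gap: 33 days. 2034-03-08 + 33 days = 2034-04-10.
Next gap: 38 days. 2034-04-10 + 38 days = 2034-05-18.
Next gap: 43 days. 2034-05-18 + 43 days = 2034-06-30.
Next gap: 48 days. 2034-06-30 + 48 days = 2034-08-17.
Next gap: 53 days. 2034-08-17 + 53 days = 2034-10-09.

2034-10-09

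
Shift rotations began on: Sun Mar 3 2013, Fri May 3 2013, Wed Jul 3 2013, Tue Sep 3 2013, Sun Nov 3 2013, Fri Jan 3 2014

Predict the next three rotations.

Mon Mar 3 2014, Sat May 3 2014, Thu Jul 3 2014

Gaps: 61, 61, 62, 61, 61 days — not constant. Every event is on the 3rd of the month.
Pattern: the 3rd of every 2 months.
March 2014: Mon Mar 3 2014.
May 2014: Sat May 3 2014.
Next: July 2014 → Thu Jul 3 2014.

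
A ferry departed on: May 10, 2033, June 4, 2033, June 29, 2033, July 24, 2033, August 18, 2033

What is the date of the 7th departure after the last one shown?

February 9, 2034

Every event comes 25 days after the last (25, 25, 25, 25).
August 18, 2033 + 25 days = September 12, 2033.
September 12, 2033 + 25 days = October 7, 2033.
October 7, 2033 + 25 days = November 1, 2033.
November 1, 2033 + 25 days = November 26, 2033.
November 26, 2033 + 25 days = December 21, 2033.
December 21, 2033 + 25 days = January 15, 2034.
January 15, 2034 + 25 days = February 9, 2034.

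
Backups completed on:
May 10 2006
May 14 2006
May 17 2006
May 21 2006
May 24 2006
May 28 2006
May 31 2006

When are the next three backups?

Jun 4 2006, Jun 7 2006, Jun 11 2006

Every event lands on a Wednesday or Sunday (gaps cycle 4, 3, 4, 3, 4, 3).
So the schedule is: every Wednesday and Sunday.
Next Sunday: Jun 4 2006.
The following Wednesday is Jun 7 2006.
The following Sunday is Jun 11 2006.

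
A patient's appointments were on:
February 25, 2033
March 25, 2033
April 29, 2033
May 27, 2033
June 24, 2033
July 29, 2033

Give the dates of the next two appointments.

August 26, 2033; September 30, 2033

Every date is a Friday; gaps 28, 35, 28, 28, 35 days.
Each is the last Friday of its month (at least one falls on the 29th or later, ruling out '4th Friday').
Last Friday of August 2033: August 26, 2033.
September 2033 ends with Friday September 30, 2033.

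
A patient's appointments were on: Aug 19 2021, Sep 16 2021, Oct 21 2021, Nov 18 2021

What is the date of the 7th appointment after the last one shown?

Jun 16 2022

All dates are Thursdays, 28, 35, 28 days apart.
Specifically, the 3rd Thursday of each month.
3rd Thursday of December 2021: Dec 16 2021.
January 2022 — 3rd Thursday is Jan 20 2022.
3rd Thursday of February 2022: Feb 17 2022.
3rd Thursday of March 2022: Mar 17 2022.
3rd Thursday of April 2022: Apr 21 2022.
May 2022 — 3rd Thursday is May 19 2022.
3rd Thursday of June 2022: Jun 16 2022.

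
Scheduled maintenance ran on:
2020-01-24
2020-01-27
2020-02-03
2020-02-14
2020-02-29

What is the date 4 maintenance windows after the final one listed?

2020-06-08

Gaps: 3, 7, 11, 15 days — each gap is 4 larger than the previous one.
Next gap: 19 days. 2020-02-29 + 19 days = 2020-03-19.
Next gap: 23 days. 2020-03-19 + 23 days = 2020-04-11.
Next gap: 27 days. 2020-04-11 + 27 days = 2020-05-08.
Next gap: 31 days. 2020-05-08 + 31 days = 2020-06-08.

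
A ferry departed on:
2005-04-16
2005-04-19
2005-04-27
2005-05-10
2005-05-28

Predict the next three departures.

2005-06-20, 2005-07-18, 2005-08-20

The spacing grows by 5 each time: 3, 8, 13, 18 days.
Next gap: 23 days. 2005-05-28 + 23 days = 2005-06-20.
Next gap: 28 days. 2005-06-20 + 28 days = 2005-07-18.
Next gap: 33 days. 2005-07-18 + 33 days = 2005-08-20.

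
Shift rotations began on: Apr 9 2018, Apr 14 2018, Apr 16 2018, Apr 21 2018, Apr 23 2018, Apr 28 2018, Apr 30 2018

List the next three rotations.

May 5 2018, May 7 2018, May 12 2018

Every event lands on a Monday or Saturday (gaps cycle 5, 2, 5, 2, 5, 2).
So the schedule is: every Monday and Saturday.
The following Saturday is May 5 2018.
Next Monday: May 7 2018.
The following Saturday is May 12 2018.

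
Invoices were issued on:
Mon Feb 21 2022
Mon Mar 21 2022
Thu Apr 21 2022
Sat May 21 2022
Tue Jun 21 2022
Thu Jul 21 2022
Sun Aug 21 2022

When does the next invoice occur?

Wed Sep 21 2022

Gaps: 28, 31, 30, 31, 30, 31 days — not constant. Every event is on the 21st of the month.
Pattern: the 21st of each month.
September 2022: Wed Sep 21 2022.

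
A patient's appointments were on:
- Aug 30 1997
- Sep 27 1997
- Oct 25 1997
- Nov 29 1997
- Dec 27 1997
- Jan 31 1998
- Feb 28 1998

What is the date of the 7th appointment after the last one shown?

Sep 26 1998

Every date is a Saturday; gaps 28, 28, 35, 28, 35, 28 days.
Each is the last Saturday of its month (at least one falls on the 29th or later, ruling out '4th Saturday').
March 1998 ends with Saturday Mar 28 1998.
April 1998 ends with Saturday Apr 25 1998.
Last Saturday of May 1998: May 30 1998.
Last Saturday of June 1998: Jun 27 1998.
July 1998 ends with Saturday Jul 25 1998.
August 1998 ends with Saturday Aug 29 1998.
Last Saturday of September 1998: Sep 26 1998.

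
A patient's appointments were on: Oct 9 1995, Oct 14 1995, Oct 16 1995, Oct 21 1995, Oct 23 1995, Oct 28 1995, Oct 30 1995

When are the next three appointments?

The gap pattern 5, 2, 5, 2, 5, 2 repeats every 2 events.
These are the Mondays and Saturdays of each week.
The following Saturday is Nov 4 1995.
The following Monday is Nov 6 1995.
Next Saturday: Nov 11 1995.

Nov 4 1995, Nov 6 1995, Nov 11 1995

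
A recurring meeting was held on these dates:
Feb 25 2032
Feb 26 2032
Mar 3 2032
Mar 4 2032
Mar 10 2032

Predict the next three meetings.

Mar 11 2032, Mar 17 2032, Mar 18 2032

Every event lands on a Wednesday or Thursday (gaps cycle 1, 6, 1, 6).
So the schedule is: every Wednesday and Thursday.
Next Thursday: Mar 11 2032.
The following Wednesday is Mar 17 2032.
The following Thursday is Mar 18 2032.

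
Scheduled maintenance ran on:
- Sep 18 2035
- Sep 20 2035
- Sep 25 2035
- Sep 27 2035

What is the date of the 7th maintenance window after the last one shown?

Oct 23 2035

The gap pattern 2, 5, 2 repeats every 2 events.
These are the Tuesdays and Thursdays of each week.
Next Tuesday: Oct 2 2035.
Next Thursday: Oct 4 2035.
The following Tuesday is Oct 9 2035.
The following Thursday is Oct 11 2035.
The following Tuesday is Oct 16 2035.
Next Thursday: Oct 18 2035.
The following Tuesday is Oct 23 2035.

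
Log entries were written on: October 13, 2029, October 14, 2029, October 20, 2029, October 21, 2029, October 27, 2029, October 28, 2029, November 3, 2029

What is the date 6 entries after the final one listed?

November 24, 2029

Gaps: 1, 6, 1, 6, 1, 6 days — not constant, but cyclic with period 2.
The events fall on every Saturday and Sunday.
The following Sunday is November 4, 2029.
The following Saturday is November 10, 2029.
Next Sunday: November 11, 2029.
Next Saturday: November 17, 2029.
Next Sunday: November 18, 2029.
The following Saturday is November 24, 2029.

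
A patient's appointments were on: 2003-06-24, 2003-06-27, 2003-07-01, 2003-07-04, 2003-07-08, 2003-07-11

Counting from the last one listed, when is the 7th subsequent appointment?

2003-08-05

Gaps: 3, 4, 3, 4, 3 days — not constant, but cyclic with period 2.
The events fall on every Tuesday and Friday.
The following Tuesday is 2003-07-15.
The following Friday is 2003-07-18.
The following Tuesday is 2003-07-22.
Next Friday: 2003-07-25.
Next Tuesday: 2003-07-29.
The following Friday is 2003-08-01.
Next Tuesday: 2003-08-05.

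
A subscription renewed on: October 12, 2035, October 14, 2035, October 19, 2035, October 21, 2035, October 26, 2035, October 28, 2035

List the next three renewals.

November 2, 2035; November 4, 2035; November 9, 2035

The gap pattern 2, 5, 2, 5, 2 repeats every 2 events.
These are the Fridays and Sundays of each week.
Next Friday: November 2, 2035.
Next Sunday: November 4, 2035.
Next Friday: November 9, 2035.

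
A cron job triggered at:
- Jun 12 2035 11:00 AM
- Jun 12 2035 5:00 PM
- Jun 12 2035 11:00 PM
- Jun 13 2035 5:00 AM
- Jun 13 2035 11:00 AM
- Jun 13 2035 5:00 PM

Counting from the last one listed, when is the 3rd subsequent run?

Gaps: 6, 6, 6, 6, 6 hours — each event is 6 hours after the previous one.
Jun 13 2035 5:00 PM + 6 h = Jun 13 2035 11:00 PM.
Jun 13 2035 11:00 PM + 6 h = Jun 14 2035 5:00 AM.
Jun 14 2035 5:00 AM + 6 h = Jun 14 2035 11:00 AM.

Jun 14 2035 11:00 AM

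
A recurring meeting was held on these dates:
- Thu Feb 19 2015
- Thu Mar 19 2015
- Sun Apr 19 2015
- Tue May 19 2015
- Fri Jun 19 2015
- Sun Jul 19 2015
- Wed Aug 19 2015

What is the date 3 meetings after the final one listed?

Each date is the 19th; the gaps (28, 31, 30, 31, 30, 31) track the month lengths.
The rule is the 19th of each month.
September 2015: Sat Sep 19 2015.
October 2015: Mon Oct 19 2015.
November 2015: Thu Nov 19 2015.

Thu Nov 19 2015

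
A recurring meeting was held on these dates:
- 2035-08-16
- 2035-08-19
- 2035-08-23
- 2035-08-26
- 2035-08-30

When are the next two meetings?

2035-09-02, 2035-09-06

Every event lands on a Thursday or Sunday (gaps cycle 3, 4, 3, 4).
So the schedule is: every Thursday and Sunday.
The following Sunday is 2035-09-02.
The following Thursday is 2035-09-06.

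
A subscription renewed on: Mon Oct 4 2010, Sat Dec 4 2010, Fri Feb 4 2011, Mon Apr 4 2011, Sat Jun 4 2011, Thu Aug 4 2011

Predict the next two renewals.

Gaps: 61, 62, 59, 61, 61 days — not constant. Every event is on the 4th of the month.
Pattern: the 4th of every 2 months.
Next: October 2011 → Tue Oct 4 2011.
Next: December 2011 → Sun Dec 4 2011.

Tue Oct 4 2011, Sun Dec 4 2011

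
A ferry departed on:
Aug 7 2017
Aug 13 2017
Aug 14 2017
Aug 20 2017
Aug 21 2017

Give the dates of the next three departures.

The gap pattern 6, 1, 6, 1 repeats every 2 events.
These are the Mondays and Sundays of each week.
Next Sunday: Aug 27 2017.
Next Monday: Aug 28 2017.
Next Sunday: Sep 3 2017.

Aug 27 2017, Aug 28 2017, Sep 3 2017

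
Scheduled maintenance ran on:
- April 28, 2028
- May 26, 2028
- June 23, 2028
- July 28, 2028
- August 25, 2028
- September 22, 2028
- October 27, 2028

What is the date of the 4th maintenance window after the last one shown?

These are Fridays at 28- or 35-day spacing (28, 28, 35, 28, 28, 35).
The pattern: 4th Friday of the month.
4th Friday of November 2028: November 24, 2028.
4th Friday of December 2028: December 22, 2028.
January 2029 — 4th Friday is January 26, 2029.
February 2029 — 4th Friday is February 23, 2029.

February 23, 2029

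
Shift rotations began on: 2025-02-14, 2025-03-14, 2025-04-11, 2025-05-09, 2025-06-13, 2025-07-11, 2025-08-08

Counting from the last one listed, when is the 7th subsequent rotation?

Gaps: 28, 28, 28, 35, 28, 28 days — a mix of 28 and 35. Every date is a Friday.
Each is the 2nd Friday of its month.
2nd Friday of September 2025: 2025-09-12.
2nd Friday of October 2025: 2025-10-10.
2nd Friday of November 2025: 2025-11-14.
December 2025 — 2nd Friday is 2025-12-12.
January 2026 — 2nd Friday is 2026-01-09.
2nd Friday of February 2026: 2026-02-13.
2nd Friday of March 2026: 2026-03-13.

2026-03-13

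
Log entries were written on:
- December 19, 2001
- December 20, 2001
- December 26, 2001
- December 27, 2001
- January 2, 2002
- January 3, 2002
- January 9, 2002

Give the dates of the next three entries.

January 10, 2002; January 16, 2002; January 17, 2002

The gap pattern 1, 6, 1, 6, 1, 6 repeats every 2 events.
These are the Wednesdays and Thursdays of each week.
The following Thursday is January 10, 2002.
The following Wednesday is January 16, 2002.
The following Thursday is January 17, 2002.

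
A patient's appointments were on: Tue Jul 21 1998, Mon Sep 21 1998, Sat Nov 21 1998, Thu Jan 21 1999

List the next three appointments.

Sun Mar 21 1999, Fri May 21 1999, Wed Jul 21 1999

Gaps: 62, 61, 61 days — not constant. Every event is on the 21st of the month.
Pattern: the 21st of every 2 months.
Next: March 1999 → Sun Mar 21 1999.
Next: May 1999 → Fri May 21 1999.
Next: July 1999 → Wed Jul 21 1999.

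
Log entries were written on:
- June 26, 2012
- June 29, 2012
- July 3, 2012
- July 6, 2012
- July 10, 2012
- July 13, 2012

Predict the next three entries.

Every event lands on a Tuesday or Friday (gaps cycle 3, 4, 3, 4, 3).
So the schedule is: every Tuesday and Friday.
Next Tuesday: July 17, 2012.
Next Friday: July 20, 2012.
The following Tuesday is July 24, 2012.

July 17, 2012; July 20, 2012; July 24, 2012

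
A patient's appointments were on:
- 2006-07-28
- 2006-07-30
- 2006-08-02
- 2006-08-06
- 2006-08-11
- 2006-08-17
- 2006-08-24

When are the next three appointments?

2006-09-01, 2006-09-10, 2006-09-20

The spacing grows by 1 each time: 2, 3, 4, 5, 6, 7 days.
Next gap: 8 days. 2006-08-24 + 8 days = 2006-09-01.
Next gap: 9 days. 2006-09-01 + 9 days = 2006-09-10.
Next gap: 10 days. 2006-09-10 + 10 days = 2006-09-20.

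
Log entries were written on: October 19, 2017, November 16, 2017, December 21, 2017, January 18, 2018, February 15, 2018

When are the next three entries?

March 15, 2018; April 19, 2018; May 17, 2018

These are Thursdays at 28- or 35-day spacing (28, 35, 28, 28).
The pattern: 3rd Thursday of the month.
March 2018 — 3rd Thursday is March 15, 2018.
3rd Thursday of April 2018: April 19, 2018.
May 2018 — 3rd Thursday is May 17, 2018.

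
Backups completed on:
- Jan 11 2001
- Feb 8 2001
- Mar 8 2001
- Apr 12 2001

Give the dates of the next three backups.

May 10 2001, Jun 14 2001, Jul 12 2001

These are Thursdays at 28- or 35-day spacing (28, 28, 35).
The pattern: 2nd Thursday of the month.
May 2001 — 2nd Thursday is May 10 2001.
June 2001 — 2nd Thursday is Jun 14 2001.
July 2001 — 2nd Thursday is Jul 12 2001.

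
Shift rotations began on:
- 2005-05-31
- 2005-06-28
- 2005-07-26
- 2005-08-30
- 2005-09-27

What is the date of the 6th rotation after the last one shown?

Every date is a Tuesday; gaps 28, 28, 35, 28 days.
Each is the last Tuesday of its month (at least one falls on the 29th or later, ruling out '4th Tuesday').
Last Tuesday of October 2005: 2005-10-25.
Last Tuesday of November 2005: 2005-11-29.
Last Tuesday of December 2005: 2005-12-27.
Last Tuesday of January 2006: 2006-01-31.
Last Tuesday of February 2006: 2006-02-28.
March 2006 ends with Tuesday 2006-03-28.

2006-03-28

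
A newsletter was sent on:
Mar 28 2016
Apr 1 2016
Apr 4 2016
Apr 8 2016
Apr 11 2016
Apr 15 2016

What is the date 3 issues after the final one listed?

Apr 25 2016

The gap pattern 4, 3, 4, 3, 4 repeats every 2 events.
These are the Mondays and Fridays of each week.
The following Monday is Apr 18 2016.
The following Friday is Apr 22 2016.
The following Monday is Apr 25 2016.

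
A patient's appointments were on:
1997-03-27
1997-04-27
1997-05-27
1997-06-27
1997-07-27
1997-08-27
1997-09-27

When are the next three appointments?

Each date is the 27th; the gaps (31, 30, 31, 30, 31, 31) track the month lengths.
The rule is the 27th of each month.
October 1997: 1997-10-27.
November 1997: 1997-11-27.
Next: December 1997 → 1997-12-27.

1997-10-27, 1997-11-27, 1997-12-27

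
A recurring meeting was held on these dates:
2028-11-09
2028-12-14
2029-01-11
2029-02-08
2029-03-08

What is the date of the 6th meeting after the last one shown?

All dates are Thursdays, 35, 28, 28, 28 days apart.
Specifically, the 2nd Thursday of each month.
April 2029 — 2nd Thursday is 2029-04-12.
2nd Thursday of May 2029: 2029-05-10.
2nd Thursday of June 2029: 2029-06-14.
2nd Thursday of July 2029: 2029-07-12.
August 2029 — 2nd Thursday is 2029-08-09.
2nd Thursday of September 2029: 2029-09-13.

2029-09-13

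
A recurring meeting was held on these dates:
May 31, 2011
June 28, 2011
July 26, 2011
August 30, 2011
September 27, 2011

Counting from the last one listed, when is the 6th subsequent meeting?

March 27, 2012

These are Tuesdays with 28, 28, 35, 28-day gaps.
Each is the final Tuesday of its month — May 31, 2011 is past the 28th, so '4th Tuesday' doesn't fit.
Last Tuesday of October 2011: October 25, 2011.
November 2011 ends with Tuesday November 29, 2011.
December 2011 ends with Tuesday December 27, 2011.
Last Tuesday of January 2012: January 31, 2012.
February 2012 ends with Tuesday February 28, 2012.
March 2012 ends with Tuesday March 27, 2012.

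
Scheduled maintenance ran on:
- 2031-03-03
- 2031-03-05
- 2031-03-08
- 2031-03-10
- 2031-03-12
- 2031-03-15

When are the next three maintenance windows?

2031-03-17, 2031-03-19, 2031-03-22

The gap pattern 2, 3, 2, 2, 3 repeats every 3 events.
These are the Mondays, Wednesdays and Saturdays of each week.
The following Monday is 2031-03-17.
Next Wednesday: 2031-03-19.
Next Saturday: 2031-03-22.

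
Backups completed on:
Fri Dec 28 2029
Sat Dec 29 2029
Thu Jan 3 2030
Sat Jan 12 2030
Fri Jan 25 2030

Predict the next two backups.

Intervals are 1, 5, 9, 13 days — an arithmetic progression with common difference 4.
Next gap: 17 days. Fri Jan 25 2030 + 17 days = Mon Feb 11 2030.
Next gap: 21 days. Mon Feb 11 2030 + 21 days = Mon Mar 4 2030.

Mon Feb 11 2030, Mon Mar 4 2030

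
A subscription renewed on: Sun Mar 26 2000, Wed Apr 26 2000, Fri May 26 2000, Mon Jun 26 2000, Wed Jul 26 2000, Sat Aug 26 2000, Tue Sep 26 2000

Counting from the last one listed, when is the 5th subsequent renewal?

Each date is the 26th; the gaps (31, 30, 31, 30, 31, 31) track the month lengths.
The rule is the 26th of each month.
October 2000: Thu Oct 26 2000.
November 2000: Sun Nov 26 2000.
Next: December 2000 → Tue Dec 26 2000.
January 2001: Fri Jan 26 2001.
Next: February 2001 → Mon Feb 26 2001.

Mon Feb 26 2001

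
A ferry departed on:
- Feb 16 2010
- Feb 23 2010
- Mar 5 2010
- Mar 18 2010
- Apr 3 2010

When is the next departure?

Intervals are 7, 10, 13, 16 days — an arithmetic progression with common difference 3.
Next gap: 19 days. Apr 3 2010 + 19 days = Apr 22 2010.

Apr 22 2010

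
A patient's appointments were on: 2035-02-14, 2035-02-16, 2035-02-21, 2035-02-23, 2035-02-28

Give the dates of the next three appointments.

2035-03-02, 2035-03-07, 2035-03-09

Gaps: 2, 5, 2, 5 days — not constant, but cyclic with period 2.
The events fall on every Wednesday and Friday.
Next Friday: 2035-03-02.
The following Wednesday is 2035-03-07.
Next Friday: 2035-03-09.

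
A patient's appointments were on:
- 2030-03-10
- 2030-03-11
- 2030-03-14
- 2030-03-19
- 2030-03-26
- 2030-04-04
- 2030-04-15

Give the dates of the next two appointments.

2030-04-28, 2030-05-13

The spacing grows by 2 each time: 1, 3, 5, 7, 9, 11 days.
Next gap: 13 days. 2030-04-15 + 13 days = 2030-04-28.
Next gap: 15 days. 2030-04-28 + 15 days = 2030-05-13.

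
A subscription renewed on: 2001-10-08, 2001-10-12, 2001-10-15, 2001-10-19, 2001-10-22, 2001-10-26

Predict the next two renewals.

2001-10-29, 2001-11-02

Gaps: 4, 3, 4, 3, 4 days — not constant, but cyclic with period 2.
The events fall on every Monday and Friday.
Next Monday: 2001-10-29.
Next Friday: 2001-11-02.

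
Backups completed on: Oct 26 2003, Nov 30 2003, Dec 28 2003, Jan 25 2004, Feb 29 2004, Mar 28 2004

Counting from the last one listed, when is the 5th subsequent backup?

Every date is a Sunday; gaps 35, 28, 28, 35, 28 days.
Each is the last Sunday of its month (at least one falls on the 29th or later, ruling out '4th Sunday').
Last Sunday of April 2004: Apr 25 2004.
May 2004 ends with Sunday May 30 2004.
June 2004 ends with Sunday Jun 27 2004.
July 2004 ends with Sunday Jul 25 2004.
Last Sunday of August 2004: Aug 29 2004.

Aug 29 2004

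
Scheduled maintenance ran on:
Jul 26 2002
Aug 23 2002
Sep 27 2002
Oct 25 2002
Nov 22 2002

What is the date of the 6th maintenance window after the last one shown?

These are Fridays at 28- or 35-day spacing (28, 35, 28, 28).
The pattern: 4th Friday of the month.
December 2002 — 4th Friday is Dec 27 2002.
4th Friday of January 2003: Jan 24 2003.
4th Friday of February 2003: Feb 28 2003.
4th Friday of March 2003: Mar 28 2003.
April 2003 — 4th Friday is Apr 25 2003.
4th Friday of May 2003: May 23 2003.

May 23 2003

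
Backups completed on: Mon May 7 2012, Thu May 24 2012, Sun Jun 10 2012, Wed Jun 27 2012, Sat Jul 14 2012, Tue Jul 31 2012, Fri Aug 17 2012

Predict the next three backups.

Mon Sep 3 2012, Thu Sep 20 2012, Sun Oct 7 2012

The spacing is 17, 17, 17, 17, 17, 17 days — always 17 days.
Fri Aug 17 2012 + 17 days = Mon Sep 3 2012.
Mon Sep 3 2012 + 17 days = Thu Sep 20 2012.
Thu Sep 20 2012 + 17 days = Sun Oct 7 2012.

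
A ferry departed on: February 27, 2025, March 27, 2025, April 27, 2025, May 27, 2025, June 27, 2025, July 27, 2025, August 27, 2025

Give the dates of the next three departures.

Gaps: 28, 31, 30, 31, 30, 31 days — not constant. Every event is on the 27th of the month.
Pattern: the 27th of each month.
September 2025: September 27, 2025.
October 2025: October 27, 2025.
November 2025: November 27, 2025.

September 27, 2025; October 27, 2025; November 27, 2025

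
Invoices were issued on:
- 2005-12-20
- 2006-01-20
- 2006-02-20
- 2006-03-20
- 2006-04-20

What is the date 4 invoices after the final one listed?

The day-of-month is always 20 (31, 31, 28, 31 days between events).
So this recurs on the 20th of each month.
Next: May 2006 → 2006-05-20.
Next: June 2006 → 2006-06-20.
Next: July 2006 → 2006-07-20.
Next: August 2006 → 2006-08-20.

2006-08-20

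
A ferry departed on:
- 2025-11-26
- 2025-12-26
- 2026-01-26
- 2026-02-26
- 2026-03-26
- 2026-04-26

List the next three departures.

2026-05-26, 2026-06-26, 2026-07-26

Gaps: 30, 31, 31, 28, 31 days — not constant. Every event is on the 26th of the month.
Pattern: the 26th of each month.
Next: May 2026 → 2026-05-26.
June 2026: 2026-06-26.
July 2026: 2026-07-26.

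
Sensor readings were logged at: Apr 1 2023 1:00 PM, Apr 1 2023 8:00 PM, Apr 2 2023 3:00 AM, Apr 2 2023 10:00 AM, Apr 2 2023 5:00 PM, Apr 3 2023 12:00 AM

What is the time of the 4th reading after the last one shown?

Spacing: 7, 7, 7, 7, 7 h — constant 7 h.
Apr 3 2023 12:00 AM + 7 h = Apr 3 2023 7:00 AM.
Apr 3 2023 7:00 AM + 7 h = Apr 3 2023 2:00 PM.
Apr 3 2023 2:00 PM + 7 h = Apr 3 2023 9:00 PM.
Apr 3 2023 9:00 PM + 7 h = Apr 4 2023 4:00 AM.

Apr 4 2023 4:00 AM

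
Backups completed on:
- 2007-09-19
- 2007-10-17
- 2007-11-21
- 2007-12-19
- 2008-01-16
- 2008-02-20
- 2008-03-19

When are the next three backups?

These are Wednesdays at 28- or 35-day spacing (28, 35, 28, 28, 35, 28).
The pattern: 3rd Wednesday of the month.
April 2008 — 3rd Wednesday is 2008-04-16.
3rd Wednesday of May 2008: 2008-05-21.
3rd Wednesday of June 2008: 2008-06-18.

2008-04-16, 2008-05-21, 2008-06-18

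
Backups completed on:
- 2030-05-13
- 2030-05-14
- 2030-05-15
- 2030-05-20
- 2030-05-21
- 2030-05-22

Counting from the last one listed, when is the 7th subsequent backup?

The gap pattern 1, 1, 5, 1, 1 repeats every 3 events.
These are the Mondays, Tuesdays and Wednesdays of each week.
The following Monday is 2030-05-27.
The following Tuesday is 2030-05-28.
The following Wednesday is 2030-05-29.
The following Monday is 2030-06-03.
The following Tuesday is 2030-06-04.
The following Wednesday is 2030-06-05.
Next Monday: 2030-06-10.

2030-06-10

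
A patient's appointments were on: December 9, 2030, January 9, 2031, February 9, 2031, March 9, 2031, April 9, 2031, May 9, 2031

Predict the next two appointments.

The day-of-month is always 9 (31, 31, 28, 31, 30 days between events).
So this recurs on the 9th of each month.
Next: June 2031 → June 9, 2031.
July 2031: July 9, 2031.

June 9, 2031; July 9, 2031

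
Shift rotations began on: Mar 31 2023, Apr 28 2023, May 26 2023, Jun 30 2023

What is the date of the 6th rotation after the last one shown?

Every date is a Friday; gaps 28, 28, 35 days.
Each is the last Friday of its month (at least one falls on the 29th or later, ruling out '4th Friday').
Last Friday of July 2023: Jul 28 2023.
Last Friday of August 2023: Aug 25 2023.
Last Friday of September 2023: Sep 29 2023.
October 2023 ends with Friday Oct 27 2023.
Last Friday of November 2023: Nov 24 2023.
December 2023 ends with Friday Dec 29 2023.

Dec 29 2023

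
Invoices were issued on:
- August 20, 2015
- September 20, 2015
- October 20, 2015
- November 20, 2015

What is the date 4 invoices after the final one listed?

Gaps: 31, 30, 31 days — not constant. Every event is on the 20th of the month.
Pattern: the 20th of each month.
Next: December 2015 → December 20, 2015.
January 2016: January 20, 2016.
February 2016: February 20, 2016.
Next: March 2016 → March 20, 2016.

March 20, 2016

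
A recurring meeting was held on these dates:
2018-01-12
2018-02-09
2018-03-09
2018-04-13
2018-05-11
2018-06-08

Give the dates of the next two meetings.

Gaps: 28, 28, 35, 28, 28 days — a mix of 28 and 35. Every date is a Friday.
Each is the 2nd Friday of its month.
2nd Friday of July 2018: 2018-07-13.
2nd Friday of August 2018: 2018-08-10.

2018-07-13, 2018-08-10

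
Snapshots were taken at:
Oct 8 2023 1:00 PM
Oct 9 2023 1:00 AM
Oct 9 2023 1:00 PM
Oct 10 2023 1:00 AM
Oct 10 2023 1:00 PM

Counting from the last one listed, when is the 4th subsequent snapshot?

The interval is a steady 12 hours (12, 12, 12, 12).
Oct 10 2023 1:00 PM + 12 h = Oct 11 2023 1:00 AM.
Oct 11 2023 1:00 AM + 12 h = Oct 11 2023 1:00 PM.
Oct 11 2023 1:00 PM + 12 h = Oct 12 2023 1:00 AM.
Oct 12 2023 1:00 AM + 12 h = Oct 12 2023 1:00 PM.

Oct 12 2023 1:00 PM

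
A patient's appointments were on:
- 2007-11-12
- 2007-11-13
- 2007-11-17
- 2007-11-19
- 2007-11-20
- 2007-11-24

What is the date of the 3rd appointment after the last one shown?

2007-12-01

Every event lands on a Monday or Tuesday or Saturday (gaps cycle 1, 4, 2, 1, 4).
So the schedule is: every Monday, Tuesday and Saturday.
The following Monday is 2007-11-26.
Next Tuesday: 2007-11-27.
Next Saturday: 2007-12-01.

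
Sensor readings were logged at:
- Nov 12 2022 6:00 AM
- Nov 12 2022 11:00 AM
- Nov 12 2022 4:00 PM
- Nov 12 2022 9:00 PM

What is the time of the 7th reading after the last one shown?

Nov 14 2022 8:00 AM

The interval is a steady 5 hours (5, 5, 5).
Nov 12 2022 9:00 PM + 5 h = Nov 13 2022 2:00 AM.
Nov 13 2022 2:00 AM + 5 h = Nov 13 2022 7:00 AM.
Nov 13 2022 7:00 AM + 5 h = Nov 13 2022 12:00 PM.
Nov 13 2022 12:00 PM + 5 h = Nov 13 2022 5:00 PM.
Nov 13 2022 5:00 PM + 5 h = Nov 13 2022 10:00 PM.
Nov 13 2022 10:00 PM + 5 h = Nov 14 2022 3:00 AM.
Nov 14 2022 3:00 AM + 5 h = Nov 14 2022 8:00 AM.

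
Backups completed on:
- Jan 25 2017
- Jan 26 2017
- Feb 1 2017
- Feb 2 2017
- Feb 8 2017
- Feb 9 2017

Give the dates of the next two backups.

Feb 15 2017, Feb 16 2017

Gaps: 1, 6, 1, 6, 1 days — not constant, but cyclic with period 2.
The events fall on every Wednesday and Thursday.
The following Wednesday is Feb 15 2017.
The following Thursday is Feb 16 2017.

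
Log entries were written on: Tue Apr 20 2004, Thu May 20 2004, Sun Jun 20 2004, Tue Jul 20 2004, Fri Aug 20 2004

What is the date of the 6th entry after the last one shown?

Sun Feb 20 2005

Each date is the 20th; the gaps (30, 31, 30, 31) track the month lengths.
The rule is the 20th of each month.
Next: September 2004 → Mon Sep 20 2004.
October 2004: Wed Oct 20 2004.
Next: November 2004 → Sat Nov 20 2004.
Next: December 2004 → Mon Dec 20 2004.
January 2005: Thu Jan 20 2005.
Next: February 2005 → Sun Feb 20 2005.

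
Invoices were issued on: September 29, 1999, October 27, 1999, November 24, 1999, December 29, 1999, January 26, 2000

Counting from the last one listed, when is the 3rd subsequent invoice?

April 26, 2000

These are Wednesdays with 28, 28, 35, 28-day gaps.
Each is the final Wednesday of its month — September 29, 1999 is past the 28th, so '4th Wednesday' doesn't fit.
February 2000 ends with Wednesday February 23, 2000.
March 2000 ends with Wednesday March 29, 2000.
Last Wednesday of April 2000: April 26, 2000.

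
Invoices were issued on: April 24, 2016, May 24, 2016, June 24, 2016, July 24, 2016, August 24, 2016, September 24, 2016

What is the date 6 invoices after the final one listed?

Gaps: 30, 31, 30, 31, 31 days — not constant. Every event is on the 24th of the month.
Pattern: the 24th of each month.
October 2016: October 24, 2016.
November 2016: November 24, 2016.
December 2016: December 24, 2016.
Next: January 2017 → January 24, 2017.
February 2017: February 24, 2017.
March 2017: March 24, 2017.

March 24, 2017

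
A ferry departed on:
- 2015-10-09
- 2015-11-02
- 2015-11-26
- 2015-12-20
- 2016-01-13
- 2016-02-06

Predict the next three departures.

Every event comes 24 days after the last (24, 24, 24, 24, 24).
2016-02-06 + 24 days = 2016-03-01.
2016-03-01 + 24 days = 2016-03-25.
2016-03-25 + 24 days = 2016-04-18.

2016-03-01, 2016-03-25, 2016-04-18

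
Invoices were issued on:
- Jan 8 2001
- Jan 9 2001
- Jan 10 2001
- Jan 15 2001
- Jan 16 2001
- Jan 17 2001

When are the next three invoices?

Gaps: 1, 1, 5, 1, 1 days — not constant, but cyclic with period 3.
The events fall on every Monday, Tuesday and Wednesday.
Next Monday: Jan 22 2001.
The following Tuesday is Jan 23 2001.
Next Wednesday: Jan 24 2001.

Jan 22 2001, Jan 23 2001, Jan 24 2001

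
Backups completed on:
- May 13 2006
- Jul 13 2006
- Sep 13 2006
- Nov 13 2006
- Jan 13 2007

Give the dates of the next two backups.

Gaps: 61, 62, 61, 61 days — not constant. Every event is on the 13th of the month.
Pattern: the 13th of every 2 months.
Next: March 2007 → Mar 13 2007.
May 2007: May 13 2007.

Mar 13 2007, May 13 2007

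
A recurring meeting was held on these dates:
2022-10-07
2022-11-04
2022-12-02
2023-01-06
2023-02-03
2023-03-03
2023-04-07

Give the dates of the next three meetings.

All dates are Fridays, 28, 28, 35, 28, 28, 35 days apart.
Specifically, the 1st Friday of each month.
1st Friday of May 2023: 2023-05-05.
June 2023 — 1st Friday is 2023-06-02.
July 2023 — 1st Friday is 2023-07-07.

2023-05-05, 2023-06-02, 2023-07-07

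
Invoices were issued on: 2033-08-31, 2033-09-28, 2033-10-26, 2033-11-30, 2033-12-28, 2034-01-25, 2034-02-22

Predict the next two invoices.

2034-03-29, 2034-04-26

These are Wednesdays with 28, 28, 35, 28, 28, 28-day gaps.
Each is the final Wednesday of its month — 2033-08-31 is past the 28th, so '4th Wednesday' doesn't fit.
March 2034 ends with Wednesday 2034-03-29.
Last Wednesday of April 2034: 2034-04-26.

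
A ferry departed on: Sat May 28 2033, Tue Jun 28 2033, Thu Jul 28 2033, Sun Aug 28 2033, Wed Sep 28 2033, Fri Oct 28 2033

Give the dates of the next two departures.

Mon Nov 28 2033, Wed Dec 28 2033

Each date is the 28th; the gaps (31, 30, 31, 31, 30) track the month lengths.
The rule is the 28th of each month.
November 2033: Mon Nov 28 2033.
Next: December 2033 → Wed Dec 28 2033.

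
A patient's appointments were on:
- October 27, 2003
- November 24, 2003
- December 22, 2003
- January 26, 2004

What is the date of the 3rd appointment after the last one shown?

April 26, 2004

These are Mondays at 28- or 35-day spacing (28, 28, 35).
The pattern: 4th Monday of the month.
4th Monday of February 2004: February 23, 2004.
4th Monday of March 2004: March 22, 2004.
April 2004 — 4th Monday is April 26, 2004.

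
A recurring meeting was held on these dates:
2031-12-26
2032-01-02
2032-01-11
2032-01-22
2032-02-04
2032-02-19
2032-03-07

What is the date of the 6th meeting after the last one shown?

2032-07-29

The spacing grows by 2 each time: 7, 9, 11, 13, 15, 17 days.
Next gap: 19 days. 2032-03-07 + 19 days = 2032-03-26.
Next gap: 21 days. 2032-03-26 + 21 days = 2032-04-16.
Next gap: 23 days. 2032-04-16 + 23 days = 2032-05-09.
Next gap: 25 days. 2032-05-09 + 25 days = 2032-06-03.
Next gap: 27 days. 2032-06-03 + 27 days = 2032-06-30.
Next gap: 29 days. 2032-06-30 + 29 days = 2032-07-29.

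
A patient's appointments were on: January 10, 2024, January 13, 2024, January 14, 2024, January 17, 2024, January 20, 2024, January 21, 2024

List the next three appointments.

The gap pattern 3, 1, 3, 3, 1 repeats every 3 events.
These are the Wednesdays, Saturdays and Sundays of each week.
The following Wednesday is January 24, 2024.
Next Saturday: January 27, 2024.
Next Sunday: January 28, 2024.

January 24, 2024; January 27, 2024; January 28, 2024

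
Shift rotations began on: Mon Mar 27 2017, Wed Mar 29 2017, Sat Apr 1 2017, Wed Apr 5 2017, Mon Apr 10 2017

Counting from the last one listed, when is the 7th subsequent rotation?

Mon Jun 12 2017

Intervals are 2, 3, 4, 5 days — an arithmetic progression with common difference 1.
Next gap: 6 days. Mon Apr 10 2017 + 6 days = Sun Apr 16 2017.
Next gap: 7 days. Sun Apr 16 2017 + 7 days = Sun Apr 23 2017.
Next gap: 8 days. Sun Apr 23 2017 + 8 days = Mon May 1 2017.
Next gap: 9 days. Mon May 1 2017 + 9 days = Wed May 10 2017.
Next gap: 10 days. Wed May 10 2017 + 10 days = Sat May 20 2017.
Next gap: 11 days. Sat May 20 2017 + 11 days = Wed May 31 2017.
Next gap: 12 days. Wed May 31 2017 + 12 days = Mon Jun 12 2017.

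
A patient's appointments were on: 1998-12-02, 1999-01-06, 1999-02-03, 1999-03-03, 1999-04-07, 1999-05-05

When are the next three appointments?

All dates are Wednesdays, 35, 28, 28, 35, 28 days apart.
Specifically, the 1st Wednesday of each month.
1st Wednesday of June 1999: 1999-06-02.
July 1999 — 1st Wednesday is 1999-07-07.
1st Wednesday of August 1999: 1999-08-04.

1999-06-02, 1999-07-07, 1999-08-04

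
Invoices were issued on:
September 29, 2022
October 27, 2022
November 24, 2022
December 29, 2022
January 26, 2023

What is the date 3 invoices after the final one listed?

Every date is a Thursday; gaps 28, 28, 35, 28 days.
Each is the last Thursday of its month (at least one falls on the 29th or later, ruling out '4th Thursday').
February 2023 ends with Thursday February 23, 2023.
Last Thursday of March 2023: March 30, 2023.
April 2023 ends with Thursday April 27, 2023.

April 27, 2023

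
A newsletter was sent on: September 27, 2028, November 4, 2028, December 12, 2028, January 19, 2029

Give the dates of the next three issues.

Gaps between consecutive events: 38, 38, 38 days — a constant 38-day interval.
January 19, 2029 + 38 days = February 26, 2029.
February 26, 2029 + 38 days = April 5, 2029.
April 5, 2029 + 38 days = May 13, 2029.

February 26, 2029; April 5, 2029; May 13, 2029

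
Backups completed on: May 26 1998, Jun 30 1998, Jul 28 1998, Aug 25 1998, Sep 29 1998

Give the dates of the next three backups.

Oct 27 1998, Nov 24 1998, Dec 29 1998

These are Tuesdays with 35, 28, 28, 35-day gaps.
Each is the final Tuesday of its month — Jun 30 1998 is past the 28th, so '4th Tuesday' doesn't fit.
Last Tuesday of October 1998: Oct 27 1998.
November 1998 ends with Tuesday Nov 24 1998.
December 1998 ends with Tuesday Dec 29 1998.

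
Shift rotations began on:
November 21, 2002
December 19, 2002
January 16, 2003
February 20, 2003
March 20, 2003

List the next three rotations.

April 17, 2003; May 15, 2003; June 19, 2003

These are Thursdays at 28- or 35-day spacing (28, 28, 35, 28).
The pattern: 3rd Thursday of the month.
3rd Thursday of April 2003: April 17, 2003.
3rd Thursday of May 2003: May 15, 2003.
3rd Thursday of June 2003: June 19, 2003.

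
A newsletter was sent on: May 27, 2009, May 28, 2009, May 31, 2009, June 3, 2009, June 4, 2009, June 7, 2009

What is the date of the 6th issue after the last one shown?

June 21, 2009

Every event lands on a Wednesday or Thursday or Sunday (gaps cycle 1, 3, 3, 1, 3).
So the schedule is: every Wednesday, Thursday and Sunday.
Next Wednesday: June 10, 2009.
The following Thursday is June 11, 2009.
Next Sunday: June 14, 2009.
The following Wednesday is June 17, 2009.
The following Thursday is June 18, 2009.
The following Sunday is June 21, 2009.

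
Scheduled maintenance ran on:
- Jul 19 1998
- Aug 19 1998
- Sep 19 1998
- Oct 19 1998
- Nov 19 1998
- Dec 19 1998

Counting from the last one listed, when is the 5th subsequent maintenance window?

Each date is the 19th; the gaps (31, 31, 30, 31, 30) track the month lengths.
The rule is the 19th of each month.
January 1999: Jan 19 1999.
Next: February 1999 → Feb 19 1999.
Next: March 1999 → Mar 19 1999.
Next: April 1999 → Apr 19 1999.
May 1999: May 19 1999.

May 19 1999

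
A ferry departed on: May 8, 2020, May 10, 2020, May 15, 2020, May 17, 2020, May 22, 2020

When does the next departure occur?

Gaps: 2, 5, 2, 5 days — not constant, but cyclic with period 2.
The events fall on every Friday and Sunday.
Next Sunday: May 24, 2020.

May 24, 2020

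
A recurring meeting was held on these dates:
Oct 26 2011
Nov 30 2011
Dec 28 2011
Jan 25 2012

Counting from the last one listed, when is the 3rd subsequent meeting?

Apr 25 2012

Every date is a Wednesday; gaps 35, 28, 28 days.
Each is the last Wednesday of its month (at least one falls on the 29th or later, ruling out '4th Wednesday').
February 2012 ends with Wednesday Feb 29 2012.
Last Wednesday of March 2012: Mar 28 2012.
Last Wednesday of April 2012: Apr 25 2012.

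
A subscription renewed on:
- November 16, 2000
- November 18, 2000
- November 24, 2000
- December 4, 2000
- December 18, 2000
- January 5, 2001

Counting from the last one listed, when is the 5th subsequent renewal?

Intervals are 2, 6, 10, 14, 18 days — an arithmetic progression with common difference 4.
Next gap: 22 days. January 5, 2001 + 22 days = January 27, 2001.
Next gap: 26 days. January 27, 2001 + 26 days = February 22, 2001.
Next gap: 30 days. February 22, 2001 + 30 days = March 24, 2001.
Next gap: 34 days. March 24, 2001 + 34 days = April 27, 2001.
Next gap: 38 days. April 27, 2001 + 38 days = June 4, 2001.

June 4, 2001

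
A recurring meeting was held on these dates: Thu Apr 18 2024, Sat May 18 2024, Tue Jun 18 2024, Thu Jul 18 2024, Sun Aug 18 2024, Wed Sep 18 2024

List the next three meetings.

Fri Oct 18 2024, Mon Nov 18 2024, Wed Dec 18 2024

Gaps: 30, 31, 30, 31, 31 days — not constant. Every event is on the 18th of the month.
Pattern: the 18th of each month.
October 2024: Fri Oct 18 2024.
November 2024: Mon Nov 18 2024.
Next: December 2024 → Wed Dec 18 2024.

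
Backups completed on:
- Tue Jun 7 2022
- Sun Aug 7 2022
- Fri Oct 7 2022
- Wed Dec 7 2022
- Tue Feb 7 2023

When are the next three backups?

Each date is the 7th; the gaps (61, 61, 61, 62) track the month lengths.
The rule is the 7th of every 2 months.
April 2023: Fri Apr 7 2023.
June 2023: Wed Jun 7 2023.
Next: August 2023 → Mon Aug 7 2023.

Fri Apr 7 2023, Wed Jun 7 2023, Mon Aug 7 2023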